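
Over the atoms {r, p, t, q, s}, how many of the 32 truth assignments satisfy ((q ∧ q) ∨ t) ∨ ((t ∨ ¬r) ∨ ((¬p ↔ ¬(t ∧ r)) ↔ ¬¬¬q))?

30

Initial set: {(((q ∧ q) ∨ t) ∨ ((t ∨ ¬r) ∨ ((¬p ↔ ¬(t ∧ r)) ↔ ¬¬¬q)))}.
(((q ∧ q) ∨ t) ∨ ((t ∨ ¬r) ∨ ((¬p ↔ ¬(t ∧ r)) ↔ ¬¬¬q))): β-rule — branch into ((q ∧ q) ∨ t)  //  ((t ∨ ¬r) ∨ ((¬p ↔ ¬(t ∧ r)) ↔ ¬¬¬q)).
  branch 1 (add ((q ∧ q) ∨ t)):
    ((q ∧ q) ∨ t): β-rule — branch into (q ∧ q)  //  t.
      branch 1.1 (add (q ∧ q)):
        (q ∧ q): α-rule — add q, q.
        ○ open, literals {q=T}.
      branch 1.2 (add t):
        ○ open, literals {t=T}.
  branch 2 (add ((t ∨ ¬r) ∨ ((¬p ↔ ¬(t ∧ r)) ↔ ¬¬¬q))):
    ((t ∨ ¬r) ∨ ((¬p ↔ ¬(t ∧ r)) ↔ ¬¬¬q)): β-rule — branch into (t ∨ ¬r)  //  ((¬p ↔ ¬(t ∧ r)) ↔ ¬¬¬q).
      branch 2.1 (add (t ∨ ¬r)):
        (t ∨ ¬r): β-rule — branch into t  //  ¬r.
          branch 2.1.1 (add t):
            ○ open, literals {t=T}.
          branch 2.1.2 (add ¬r):
            ○ open, literals {r=F}.
      branch 2.2 (add ((¬p ↔ ¬(t ∧ r)) ↔ ¬¬¬q)):
        ((¬p ↔ ¬(t ∧ r)) ↔ ¬¬¬q): β-rule — branch into (¬p ↔ ¬(t ∧ r)), ¬¬¬q  //  ¬(¬p ↔ ¬(t ∧ r)), ¬¬¬¬q.
          branch 2.2.1 (add (¬p ↔ ¬(t ∧ r)), ¬¬¬q):
            ¬¬¬q: drop double negation, giving ¬q.
            (¬p ↔ ¬(t ∧ r)): β-rule — branch into ¬p, ¬(t ∧ r)  //  ¬¬p, ¬¬(t ∧ r).
              branch 2.2.1.1 (add ¬p, ¬(t ∧ r)):
                ¬(t ∧ r): β-rule — branch into ¬t  //  ¬r.
                  branch 2.2.1.1.1 (add ¬t):
                    ○ open, literals {p=F, q=F, t=F}.
                  branch 2.2.1.1.2 (add ¬r):
                    ○ open, literals {p=F, q=F, r=F}.
              branch 2.2.1.2 (add ¬¬p, ¬¬(t ∧ r)):
                ¬¬(t ∧ r): α-rule — add t, r.
                ○ open, literals {p=T, q=F, r=T, t=T}.
          branch 2.2.2 (add ¬(¬p ↔ ¬(t ∧ r)), ¬¬¬¬q):
            ¬¬¬¬q: drop double negation, giving ¬¬q.
            ¬(¬p ↔ ¬(t ∧ r)): β-rule — branch into ¬p, ¬¬(t ∧ r)  //  ¬¬p, ¬(t ∧ r).
              branch 2.2.2.1 (add ¬p, ¬¬(t ∧ r)):
                ¬¬(t ∧ r): α-rule — add t, r.
                ○ open, literals {p=F, q=T, r=T, t=T}.
              branch 2.2.2.2 (add ¬¬p, ¬(t ∧ r)):
                ¬(t ∧ r): β-rule — branch into ¬t  //  ¬r.
                  branch 2.2.2.2.1 (add ¬t):
                    ○ open, literals {p=T, q=T, t=F}.
                  branch 2.2.2.2.2 (add ¬r):
                    ○ open, literals {p=T, q=T, r=F}.
0 branches closed, 10 open.
Each open branch fixes some atoms; the unmentioned ones are free. Counting distinct full assignments: branch {q=T} (r, p, t, s) contributes 16 new; branch {t=T} (r, p, q, s) contributes 8 new; branch {t=T} (r, p, q, s) contributes 0 new; branch {r=F} (p, t, q, s) contributes 4 new; branch {p=F, q=F, t=F} (r, s) contributes 2 new; branch {p=F, q=F, r=F} (t, s) contributes 0 new; branch {p=T, q=F, r=T, t=T} (s) contributes 0 new; branch {p=F, q=T, r=T, t=T} (s) contributes 0 new; branch {p=T, q=T, t=F} (r, s) contributes 0 new; branch {p=T, q=T, r=F} (t, s) contributes 0 new. Total: 30.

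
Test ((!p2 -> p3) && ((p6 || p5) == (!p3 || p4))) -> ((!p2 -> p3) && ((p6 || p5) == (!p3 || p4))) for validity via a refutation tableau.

Assume the negation and expand:
Initial set: {F (((!p2 -> p3) && ((p6 || p5) == (!p3 || p4))) -> ((!p2 -> p3) && ((p6 || p5) == (!p3 || p4))))}.
F (((!p2 -> p3) && ((p6 || p5) == (!p3 || p4))) -> ((!p2 -> p3) && ((p6 || p5) == (!p3 || p4)))): α-rule — add T ((!p2 -> p3) && ((p6 || p5) == (!p3 || p4))), F ((!p2 -> p3) && ((p6 || p5) == (!p3 || p4))).
T ((!p2 -> p3) && ((p6 || p5) == (!p3 || p4))): α-rule — add T (!p2 -> p3), T ((p6 || p5) == (!p3 || p4)).
F ((!p2 -> p3) && ((p6 || p5) == (!p3 || p4))): β-rule — branch into F (!p2 -> p3)  //  F ((p6 || p5) == (!p3 || p4)).
  branch 1 (add F (!p2 -> p3)):
    F (!p2 -> p3): α-rule — add T !p2, F p3.
    T (!p2 -> p3): β-rule — branch into F !p2  //  T p3.
      branch 1.1 (add F !p2):
        × closes — contains both p2 and !p2.
      branch 1.2 (add T p3):
        × closes — contains both p3 and !p3.
  branch 2 (add F ((p6 || p5) == (!p3 || p4))):
    T (!p2 -> p3): β-rule — branch into F !p2  //  T p3.
      branch 2.1 (add F !p2):
        T ((p6 || p5) == (!p3 || p4)): β-rule — branch into T (p6 || p5), T (!p3 || p4)  //  F (p6 || p5), F (!p3 || p4).
          branch 2.1.1 (add T (p6 || p5), T (!p3 || p4)):
            F ((p6 || p5) == (!p3 || p4)): β-rule — branch into T (p6 || p5), F (!p3 || p4)  //  F (p6 || p5), T (!p3 || p4).
              branch 2.1.1.1 (add T (p6 || p5), F (!p3 || p4)):
                F (!p3 || p4): α-rule — add F !p3, F p4.
                T (p6 || p5): β-rule — branch into T p6  //  T p5.
                  branch 2.1.1.1.1 (add T p6):
                    T (!p3 || p4): β-rule — branch into T !p3  //  T p4.
                      branch 2.1.1.1.1.1 (add T !p3):
                        × closes — contains both p3 and !p3.
                      branch 2.1.1.1.1.2 (add T p4):
                        × closes — contains both p4 and !p4.
                  branch 2.1.1.1.2 (add T p5):
                    T (!p3 || p4): β-rule — branch into T !p3  //  T p4.
                      branch 2.1.1.1.2.1 (add T !p3):
                        × closes — contains both p3 and !p3.
                      branch 2.1.1.1.2.2 (add T p4):
                        × closes — contains both p4 and !p4.
              branch 2.1.1.2 (add F (p6 || p5), T (!p3 || p4)):
                F (p6 || p5): α-rule — add F p6, F p5.
                T (p6 || p5): β-rule — branch into T p6  //  T p5.
                  branch 2.1.1.2.1 (add T p6):
                    × closes — contains both p6 and !p6.
                  branch 2.1.1.2.2 (add T p5):
                    × closes — contains both p5 and !p5.
          branch 2.1.2 (add F (p6 || p5), F (!p3 || p4)):
            F (p6 || p5): α-rule — add F p6, F p5.
            F (!p3 || p4): α-rule — add F !p3, F p4.
            F ((p6 || p5) == (!p3 || p4)): β-rule — branch into T (p6 || p5), F (!p3 || p4)  //  F (p6 || p5), T (!p3 || p4).
              branch 2.1.2.1 (add T (p6 || p5), F (!p3 || p4)):
                F (!p3 || p4): α-rule — add F !p3, F p4.
                T (p6 || p5): β-rule — branch into T p6  //  T p5.
                  branch 2.1.2.1.1 (add T p6):
                    × closes — contains both p6 and !p6.
                  branch 2.1.2.1.2 (add T p5):
                    × closes — contains both p5 and !p5.
              branch 2.1.2.2 (add F (p6 || p5), T (!p3 || p4)):
                F (p6 || p5): α-rule — add F p6, F p5.
                T (!p3 || p4): β-rule — branch into T !p3  //  T p4.
                  branch 2.1.2.2.1 (add T !p3):
                    × closes — contains both p3 and !p3.
                  branch 2.1.2.2.2 (add T p4):
                    × closes — contains both p4 and !p4.
      branch 2.2 (add T p3):
        T ((p6 || p5) == (!p3 || p4)): β-rule — branch into T (p6 || p5), T (!p3 || p4)  //  F (p6 || p5), F (!p3 || p4).
          branch 2.2.1 (add T (p6 || p5), T (!p3 || p4)):
            F ((p6 || p5) == (!p3 || p4)): β-rule — branch into T (p6 || p5), F (!p3 || p4)  //  F (p6 || p5), T (!p3 || p4).
              branch 2.2.1.1 (add T (p6 || p5), F (!p3 || p4)):
                F (!p3 || p4): α-rule — add F !p3, F p4.
                T (p6 || p5): β-rule — branch into T p6  //  T p5.
                  branch 2.2.1.1.1 (add T p6):
                    T (!p3 || p4): β-rule — branch into T !p3  //  T p4.
                      branch 2.2.1.1.1.1 (add T !p3):
                        × closes — contains both p3 and !p3.
                      branch 2.2.1.1.1.2 (add T p4):
                        × closes — contains both p4 and !p4.
                  branch 2.2.1.1.2 (add T p5):
                    T (!p3 || p4): β-rule — branch into T !p3  //  T p4.
                      branch 2.2.1.1.2.1 (add T !p3):
                        × closes — contains both p3 and !p3.
                      branch 2.2.1.1.2.2 (add T p4):
                        × closes — contains both p4 and !p4.
              branch 2.2.1.2 (add F (p6 || p5), T (!p3 || p4)):
                F (p6 || p5): α-rule — add F p6, F p5.
                T (p6 || p5): β-rule — branch into T p6  //  T p5.
                  branch 2.2.1.2.1 (add T p6):
                    × closes — contains both p6 and !p6.
                  branch 2.2.1.2.2 (add T p5):
                    × closes — contains both p5 and !p5.
          branch 2.2.2 (add F (p6 || p5), F (!p3 || p4)):
            F (p6 || p5): α-rule — add F p6, F p5.
            F (!p3 || p4): α-rule — add F !p3, F p4.
            F ((p6 || p5) == (!p3 || p4)): β-rule — branch into T (p6 || p5), F (!p3 || p4)  //  F (p6 || p5), T (!p3 || p4).
              branch 2.2.2.1 (add T (p6 || p5), F (!p3 || p4)):
                F (!p3 || p4): α-rule — add F !p3, F p4.
                T (p6 || p5): β-rule — branch into T p6  //  T p5.
                  branch 2.2.2.1.1 (add T p6):
                    × closes — contains both p6 and !p6.
                  branch 2.2.2.1.2 (add T p5):
                    × closes — contains both p5 and !p5.
              branch 2.2.2.2 (add F (p6 || p5), T (!p3 || p4)):
                F (p6 || p5): α-rule — add F p6, F p5.
                T (!p3 || p4): β-rule — branch into T !p3  //  T p4.
                  branch 2.2.2.2.1 (add T !p3):
                    × closes — contains both p3 and !p3.
                  branch 2.2.2.2.2 (add T p4):
                    × closes — contains both p4 and !p4.
All 22 branches close.
Every branch closed, so the negation is unsatisfiable and the formula is valid.

Valid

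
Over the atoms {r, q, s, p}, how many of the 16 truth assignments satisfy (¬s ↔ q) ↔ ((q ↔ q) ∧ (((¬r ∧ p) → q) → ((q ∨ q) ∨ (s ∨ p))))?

Initial set: {T ((¬s ↔ q) ↔ ((q ↔ q) ∧ (((¬r ∧ p) → q) → ((q ∨ q) ∨ (s ∨ p)))))}.
T ((¬s ↔ q) ↔ ((q ↔ q) ∧ (((¬r ∧ p) → q) → ((q ∨ q) ∨ (s ∨ p))))): β-rule — branch into T (¬s ↔ q), T ((q ↔ q) ∧ (((¬r ∧ p) → q) → ((q ∨ q) ∨ (s ∨ p))))  //  F (¬s ↔ q), F ((q ↔ q) ∧ (((¬r ∧ p) → q) → ((q ∨ q) ∨ (s ∨ p)))).
  branch 1 (add T (¬s ↔ q), T ((q ↔ q) ∧ (((¬r ∧ p) → q) → ((q ∨ q) ∨ (s ∨ p))))):
    T ((q ↔ q) ∧ (((¬r ∧ p) → q) → ((q ∨ q) ∨ (s ∨ p)))): α-rule — add T (q ↔ q), T (((¬r ∧ p) → q) → ((q ∨ q) ∨ (s ∨ p))).
    T (¬s ↔ q): β-rule — branch into T ¬s, T q  //  F ¬s, F q.
      branch 1.1 (add T ¬s, T q):
        T (q ↔ q): β-rule — branch into T q, T q  //  F q, F q.
          branch 1.1.1 (add T q, T q):
            T (((¬r ∧ p) → q) → ((q ∨ q) ∨ (s ∨ p))): β-rule — branch into F ((¬r ∧ p) → q)  //  T ((q ∨ q) ∨ (s ∨ p)).
              branch 1.1.1.1 (add F ((¬r ∧ p) → q)):
                F ((¬r ∧ p) → q): α-rule — add T (¬r ∧ p), F q.
                × closes — contains both q and ¬q.
              branch 1.1.1.2 (add T ((q ∨ q) ∨ (s ∨ p))):
                T ((q ∨ q) ∨ (s ∨ p)): β-rule — branch into T (q ∨ q)  //  T (s ∨ p).
                  branch 1.1.1.2.1 (add T (q ∨ q)):
                    T (q ∨ q): β-rule — branch into T q  //  T q.
                      branch 1.1.1.2.1.1 (add T q):
                        ○ open, literals {q=1, s=0}.
                      branch 1.1.1.2.1.2 (add T q):
                        ○ open, literals {q=1, s=0}.
                  branch 1.1.1.2.2 (add T (s ∨ p)):
                    T (s ∨ p): β-rule — branch into T s  //  T p.
                      branch 1.1.1.2.2.1 (add T s):
                        × closes — contains both s and ¬s.
                      branch 1.1.1.2.2.2 (add T p):
                        ○ open, literals {p=1, q=1, s=0}.
          branch 1.1.2 (add F q, F q):
            × closes — contains both q and ¬q.
      branch 1.2 (add F ¬s, F q):
        T (q ↔ q): β-rule — branch into T q, T q  //  F q, F q.
          branch 1.2.1 (add T q, T q):
            × closes — contains both q and ¬q.
          branch 1.2.2 (add F q, F q):
            T (((¬r ∧ p) → q) → ((q ∨ q) ∨ (s ∨ p))): β-rule — branch into F ((¬r ∧ p) → q)  //  T ((q ∨ q) ∨ (s ∨ p)).
              branch 1.2.2.1 (add F ((¬r ∧ p) → q)):
                F ((¬r ∧ p) → q): α-rule — add T (¬r ∧ p), F q.
                T (¬r ∧ p): α-rule — add T ¬r, T p.
                ○ open, literals {p=1, q=0, r=0, s=1}.
              branch 1.2.2.2 (add T ((q ∨ q) ∨ (s ∨ p))):
                T ((q ∨ q) ∨ (s ∨ p)): β-rule — branch into T (q ∨ q)  //  T (s ∨ p).
                  branch 1.2.2.2.1 (add T (q ∨ q)):
                    T (q ∨ q): β-rule — branch into T q  //  T q.
                      branch 1.2.2.2.1.1 (add T q):
                        × closes — contains both q and ¬q.
                      branch 1.2.2.2.1.2 (add T q):
                        × closes — contains both q and ¬q.
                  branch 1.2.2.2.2 (add T (s ∨ p)):
                    T (s ∨ p): β-rule — branch into T s  //  T p.
                      branch 1.2.2.2.2.1 (add T s):
                        ○ open, literals {q=0, s=1}.
                      branch 1.2.2.2.2.2 (add T p):
                        ○ open, literals {p=1, q=0, s=1}.
  branch 2 (add F (¬s ↔ q), F ((q ↔ q) ∧ (((¬r ∧ p) → q) → ((q ∨ q) ∨ (s ∨ p))))):
    F (¬s ↔ q): β-rule — branch into T ¬s, F q  //  F ¬s, T q.
      branch 2.1 (add T ¬s, F q):
        F ((q ↔ q) ∧ (((¬r ∧ p) → q) → ((q ∨ q) ∨ (s ∨ p)))): β-rule — branch into F (q ↔ q)  //  F (((¬r ∧ p) → q) → ((q ∨ q) ∨ (s ∨ p))).
          branch 2.1.1 (add F (q ↔ q)):
            F (q ↔ q): β-rule — branch into T q, F q  //  F q, T q.
              branch 2.1.1.1 (add T q, F q):
                × closes — contains both q and ¬q.
              branch 2.1.1.2 (add F q, T q):
                × closes — contains both q and ¬q.
          branch 2.1.2 (add F (((¬r ∧ p) → q) → ((q ∨ q) ∨ (s ∨ p)))):
            F (((¬r ∧ p) → q) → ((q ∨ q) ∨ (s ∨ p))): α-rule — add T ((¬r ∧ p) → q), F ((q ∨ q) ∨ (s ∨ p)).
            F ((q ∨ q) ∨ (s ∨ p)): α-rule — add F (q ∨ q), F (s ∨ p).
            F (q ∨ q): α-rule — add F q, F q.
            F (s ∨ p): α-rule — add F s, F p.
            T ((¬r ∧ p) → q): β-rule — branch into F (¬r ∧ p)  //  T q.
              branch 2.1.2.1 (add F (¬r ∧ p)):
                F (¬r ∧ p): β-rule — branch into F ¬r  //  F p.
                  branch 2.1.2.1.1 (add F ¬r):
                    ○ open, literals {p=0, q=0, r=1, s=0}.
                  branch 2.1.2.1.2 (add F p):
                    ○ open, literals {p=0, q=0, s=0}.
              branch 2.1.2.2 (add T q):
                × closes — contains both q and ¬q.
      branch 2.2 (add F ¬s, T q):
        F ((q ↔ q) ∧ (((¬r ∧ p) → q) → ((q ∨ q) ∨ (s ∨ p)))): β-rule — branch into F (q ↔ q)  //  F (((¬r ∧ p) → q) → ((q ∨ q) ∨ (s ∨ p))).
          branch 2.2.1 (add F (q ↔ q)):
            F (q ↔ q): β-rule — branch into T q, F q  //  F q, T q.
              branch 2.2.1.1 (add T q, F q):
                × closes — contains both q and ¬q.
              branch 2.2.1.2 (add F q, T q):
                × closes — contains both q and ¬q.
          branch 2.2.2 (add F (((¬r ∧ p) → q) → ((q ∨ q) ∨ (s ∨ p)))):
            F (((¬r ∧ p) → q) → ((q ∨ q) ∨ (s ∨ p))): α-rule — add T ((¬r ∧ p) → q), F ((q ∨ q) ∨ (s ∨ p)).
            F ((q ∨ q) ∨ (s ∨ p)): α-rule — add F (q ∨ q), F (s ∨ p).
            F (q ∨ q): α-rule — add F q, F q.
            × closes — contains both q and ¬q.
12 branches closed, 8 open.
Each open branch fixes some atoms; the unmentioned ones are free. Counting distinct full assignments: branch {q=1, s=0} (r, p) contributes 4 new; branch {q=1, s=0} (r, p) contributes 0 new; branch {p=1, q=1, s=0} (r) contributes 0 new; branch {p=1, q=0, r=0, s=1} (none free) contributes 1 new; branch {q=0, s=1} (r, p) contributes 3 new; branch {p=1, q=0, s=1} (r) contributes 0 new; branch {p=0, q=0, r=1, s=0} (none free) contributes 1 new; branch {p=0, q=0, s=0} (r) contributes 1 new. Total: 10.

10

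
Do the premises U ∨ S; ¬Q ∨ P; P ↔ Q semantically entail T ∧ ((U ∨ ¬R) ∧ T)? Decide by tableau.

No

Initial set: {(U ∨ S); (¬Q ∨ P); (P ↔ Q); ¬(T ∧ ((U ∨ ¬R) ∧ T))}.
(U ∨ S): β-rule — branch into U  //  S.
  branch 1 (add U):
    (¬Q ∨ P): β-rule — branch into ¬Q  //  P.
      branch 1.1 (add ¬Q):
        (P ↔ Q): β-rule — branch into P, Q  //  ¬P, ¬Q.
          branch 1.1.1 (add P, Q):
            × closes — contains both Q and ¬Q.
          branch 1.1.2 (add ¬P, ¬Q):
            ¬(T ∧ ((U ∨ ¬R) ∧ T)): β-rule — branch into ¬T  //  ¬((U ∨ ¬R) ∧ T).
              branch 1.1.2.1 (add ¬T):
                ○ open, literals {P=F, Q=F, T=F, U=T}.
              branch 1.1.2.2 (add ¬((U ∨ ¬R) ∧ T)):
                ¬((U ∨ ¬R) ∧ T): β-rule — branch into ¬(U ∨ ¬R)  //  ¬T.
                  branch 1.1.2.2.1 (add ¬(U ∨ ¬R)):
                    ¬(U ∨ ¬R): α-rule — add ¬U, ¬¬R.
                    × closes — contains both U and ¬U.
                  branch 1.1.2.2.2 (add ¬T):
                    ○ open, literals {P=F, Q=F, T=F, U=T}.
      branch 1.2 (add P):
        (P ↔ Q): β-rule — branch into P, Q  //  ¬P, ¬Q.
          branch 1.2.1 (add P, Q):
            ¬(T ∧ ((U ∨ ¬R) ∧ T)): β-rule — branch into ¬T  //  ¬((U ∨ ¬R) ∧ T).
              branch 1.2.1.1 (add ¬T):
                ○ open, literals {P=T, Q=T, T=F, U=T}.
              branch 1.2.1.2 (add ¬((U ∨ ¬R) ∧ T)):
                ¬((U ∨ ¬R) ∧ T): β-rule — branch into ¬(U ∨ ¬R)  //  ¬T.
                  branch 1.2.1.2.1 (add ¬(U ∨ ¬R)):
                    ¬(U ∨ ¬R): α-rule — add ¬U, ¬¬R.
                    × closes — contains both U and ¬U.
                  branch 1.2.1.2.2 (add ¬T):
                    ○ open, literals {P=T, Q=T, T=F, U=T}.
          branch 1.2.2 (add ¬P, ¬Q):
            × closes — contains both P and ¬P.
  branch 2 (add S):
    (¬Q ∨ P): β-rule — branch into ¬Q  //  P.
      branch 2.1 (add ¬Q):
        (P ↔ Q): β-rule — branch into P, Q  //  ¬P, ¬Q.
          branch 2.1.1 (add P, Q):
            × closes — contains both Q and ¬Q.
          branch 2.1.2 (add ¬P, ¬Q):
            ¬(T ∧ ((U ∨ ¬R) ∧ T)): β-rule — branch into ¬T  //  ¬((U ∨ ¬R) ∧ T).
              branch 2.1.2.1 (add ¬T):
                ○ open, literals {P=F, Q=F, S=T, T=F}.
              branch 2.1.2.2 (add ¬((U ∨ ¬R) ∧ T)):
                ¬((U ∨ ¬R) ∧ T): β-rule — branch into ¬(U ∨ ¬R)  //  ¬T.
                  branch 2.1.2.2.1 (add ¬(U ∨ ¬R)):
                    ¬(U ∨ ¬R): α-rule — add ¬U, ¬¬R.
                    ○ open, literals {P=F, Q=F, R=T, S=T, U=F}.
                  branch 2.1.2.2.2 (add ¬T):
                    ○ open, literals {P=F, Q=F, S=T, T=F}.
      branch 2.2 (add P):
        (P ↔ Q): β-rule — branch into P, Q  //  ¬P, ¬Q.
          branch 2.2.1 (add P, Q):
            ¬(T ∧ ((U ∨ ¬R) ∧ T)): β-rule — branch into ¬T  //  ¬((U ∨ ¬R) ∧ T).
              branch 2.2.1.1 (add ¬T):
                ○ open, literals {P=T, Q=T, S=T, T=F}.
              branch 2.2.1.2 (add ¬((U ∨ ¬R) ∧ T)):
                ¬((U ∨ ¬R) ∧ T): β-rule — branch into ¬(U ∨ ¬R)  //  ¬T.
                  branch 2.2.1.2.1 (add ¬(U ∨ ¬R)):
                    ¬(U ∨ ¬R): α-rule — add ¬U, ¬¬R.
                    ○ open, literals {P=T, Q=T, R=T, S=T, U=F}.
                  branch 2.2.1.2.2 (add ¬T):
                    ○ open, literals {P=T, Q=T, S=T, T=F}.
          branch 2.2.2 (add ¬P, ¬Q):
            × closes — contains both P and ¬P.
6 branches closed, 10 open.
An open branch gives a countermodel: P=F, Q=F, T=F, U=T (unmentioned atoms arbitrary); the premises hold there but the conclusion fails.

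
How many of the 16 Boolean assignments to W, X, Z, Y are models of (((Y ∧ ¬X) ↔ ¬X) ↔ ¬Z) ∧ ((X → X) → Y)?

Initial set: {T ((((Y ∧ ¬X) ↔ ¬X) ↔ ¬Z) ∧ ((X → X) → Y))}.
T ((((Y ∧ ¬X) ↔ ¬X) ↔ ¬Z) ∧ ((X → X) → Y)): α-rule — add T (((Y ∧ ¬X) ↔ ¬X) ↔ ¬Z), T ((X → X) → Y).
T (((Y ∧ ¬X) ↔ ¬X) ↔ ¬Z): β-rule — branch into T ((Y ∧ ¬X) ↔ ¬X), T ¬Z  //  F ((Y ∧ ¬X) ↔ ¬X), F ¬Z.
  branch 1 (add T ((Y ∧ ¬X) ↔ ¬X), T ¬Z):
    T ((X → X) → Y): β-rule — branch into F (X → X)  //  T Y.
      branch 1.1 (add F (X → X)):
        F (X → X): α-rule — add T X, F X.
        × closes — contains both X and ¬X.
      branch 1.2 (add T Y):
        T ((Y ∧ ¬X) ↔ ¬X): β-rule — branch into T (Y ∧ ¬X), T ¬X  //  F (Y ∧ ¬X), F ¬X.
          branch 1.2.1 (add T (Y ∧ ¬X), T ¬X):
            T (Y ∧ ¬X): α-rule — add T Y, T ¬X.
            ○ open, literals {X=false, Y=true, Z=false}.
          branch 1.2.2 (add F (Y ∧ ¬X), F ¬X):
            F (Y ∧ ¬X): β-rule — branch into F Y  //  F ¬X.
              branch 1.2.2.1 (add F Y):
                × closes — contains both Y and ¬Y.
              branch 1.2.2.2 (add F ¬X):
                ○ open, literals {X=true, Y=true, Z=false}.
  branch 2 (add F ((Y ∧ ¬X) ↔ ¬X), F ¬Z):
    T ((X → X) → Y): β-rule — branch into F (X → X)  //  T Y.
      branch 2.1 (add F (X → X)):
        F (X → X): α-rule — add T X, F X.
        × closes — contains both X and ¬X.
      branch 2.2 (add T Y):
        F ((Y ∧ ¬X) ↔ ¬X): β-rule — branch into T (Y ∧ ¬X), F ¬X  //  F (Y ∧ ¬X), T ¬X.
          branch 2.2.1 (add T (Y ∧ ¬X), F ¬X):
            T (Y ∧ ¬X): α-rule — add T Y, T ¬X.
            × closes — contains both X and ¬X.
          branch 2.2.2 (add F (Y ∧ ¬X), T ¬X):
            F (Y ∧ ¬X): β-rule — branch into F Y  //  F ¬X.
              branch 2.2.2.1 (add F Y):
                × closes — contains both Y and ¬Y.
              branch 2.2.2.2 (add F ¬X):
                × closes — contains both X and ¬X.
6 branches closed, 2 open.
Each open branch fixes some atoms; the unmentioned ones are free. Counting distinct full assignments: branch {X=false, Y=true, Z=false} (W) contributes 2 new; branch {X=true, Y=true, Z=false} (W) contributes 2 new. Total: 4.

4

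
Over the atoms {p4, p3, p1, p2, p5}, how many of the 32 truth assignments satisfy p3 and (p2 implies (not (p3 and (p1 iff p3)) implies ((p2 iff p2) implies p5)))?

Initial set: {T (p3 and (p2 implies (not (p3 and (p1 iff p3)) implies ((p2 iff p2) implies p5))))}.
T (p3 and (p2 implies (not (p3 and (p1 iff p3)) implies ((p2 iff p2) implies p5)))): α-rule — add T p3, T (p2 implies (not (p3 and (p1 iff p3)) implies ((p2 iff p2) implies p5))).
T (p2 implies (not (p3 and (p1 iff p3)) implies ((p2 iff p2) implies p5))): β-rule — branch into F p2  //  T (not (p3 and (p1 iff p3)) implies ((p2 iff p2) implies p5)).
  branch 1 (add F p2):
    ○ open, literals {p2=0, p3=1}.
  branch 2 (add T (not (p3 and (p1 iff p3)) implies ((p2 iff p2) implies p5))):
    T (not (p3 and (p1 iff p3)) implies ((p2 iff p2) implies p5)): β-rule — branch into F not (p3 and (p1 iff p3))  //  T ((p2 iff p2) implies p5).
      branch 2.1 (add F not (p3 and (p1 iff p3))):
        F not (p3 and (p1 iff p3)): α-rule — add T p3, T (p1 iff p3).
        T (p1 iff p3): β-rule — branch into T p1, T p3  //  F p1, F p3.
          branch 2.1.1 (add T p1, T p3):
            ○ open, literals {p1=1, p3=1}.
          branch 2.1.2 (add F p1, F p3):
            × closes — contains both p3 and not p3.
      branch 2.2 (add T ((p2 iff p2) implies p5)):
        T ((p2 iff p2) implies p5): β-rule — branch into F (p2 iff p2)  //  T p5.
          branch 2.2.1 (add F (p2 iff p2)):
            F (p2 iff p2): β-rule — branch into T p2, F p2  //  F p2, T p2.
              branch 2.2.1.1 (add T p2, F p2):
                × closes — contains both p2 and not p2.
              branch 2.2.1.2 (add F p2, T p2):
                × closes — contains both p2 and not p2.
          branch 2.2.2 (add T p5):
            ○ open, literals {p3=1, p5=1}.
3 branches closed, 3 open.
Each open branch fixes some atoms; the unmentioned ones are free. Counting distinct full assignments: branch {p2=0, p3=1} (p4, p1, p5) contributes 8 new; branch {p1=1, p3=1} (p4, p2, p5) contributes 4 new; branch {p3=1, p5=1} (p4, p1, p2) contributes 2 new. Total: 14.

14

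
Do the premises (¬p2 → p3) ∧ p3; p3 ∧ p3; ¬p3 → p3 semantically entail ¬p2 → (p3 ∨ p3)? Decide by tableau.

Yes

Initial set: {T ((¬p2 → p3) ∧ p3); T (p3 ∧ p3); T (¬p3 → p3); F (¬p2 → (p3 ∨ p3))}.
T ((¬p2 → p3) ∧ p3): α-rule — add T (¬p2 → p3), T p3.
T (p3 ∧ p3): α-rule — add T p3, T p3.
F (¬p2 → (p3 ∨ p3)): α-rule — add T ¬p2, F (p3 ∨ p3).
F (p3 ∨ p3): α-rule — add F p3, F p3.
× closes — contains both p3 and ¬p3.
All 1 branch closes.
Every branch closed, so the premises entail the conclusion.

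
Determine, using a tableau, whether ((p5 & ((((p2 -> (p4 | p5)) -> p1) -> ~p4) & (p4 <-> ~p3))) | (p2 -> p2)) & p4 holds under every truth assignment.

Assume the negation and expand:
Initial set: {~(((p5 & ((((p2 -> (p4 | p5)) -> p1) -> ~p4) & (p4 <-> ~p3))) | (p2 -> p2)) & p4)}.
~(((p5 & ((((p2 -> (p4 | p5)) -> p1) -> ~p4) & (p4 <-> ~p3))) | (p2 -> p2)) & p4): β-rule — branch into ~((p5 & ((((p2 -> (p4 | p5)) -> p1) -> ~p4) & (p4 <-> ~p3))) | (p2 -> p2))  //  ~p4.
  branch 1 (add ~((p5 & ((((p2 -> (p4 | p5)) -> p1) -> ~p4) & (p4 <-> ~p3))) | (p2 -> p2))):
    ~((p5 & ((((p2 -> (p4 | p5)) -> p1) -> ~p4) & (p4 <-> ~p3))) | (p2 -> p2)): α-rule — add ~(p5 & ((((p2 -> (p4 | p5)) -> p1) -> ~p4) & (p4 <-> ~p3))), ~(p2 -> p2).
    ~(p2 -> p2): α-rule — add p2, ~p2.
    × closes — contains both p2 and ~p2.
  branch 2 (add ~p4):
    ○ open, literals {p4=0}.
1 branch closed, 1 open.
An open branch gives a countermodel: p4=0 (unmentioned atoms arbitrary); under it the original formula is false.

Not valid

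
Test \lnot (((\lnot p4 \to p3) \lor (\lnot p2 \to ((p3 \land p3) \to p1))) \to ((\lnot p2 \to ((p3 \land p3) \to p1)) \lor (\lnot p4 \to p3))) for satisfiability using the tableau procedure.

Initial set: {T \lnot (((\lnot p4 \to p3) \lor (\lnot p2 \to ((p3 \land p3) \to p1))) \to ((\lnot p2 \to ((p3 \land p3) \to p1)) \lor (\lnot p4 \to p3)))}.
T \lnot (((\lnot p4 \to p3) \lor (\lnot p2 \to ((p3 \land p3) \to p1))) \to ((\lnot p2 \to ((p3 \land p3) \to p1)) \lor (\lnot p4 \to p3))): α-rule — add T ((\lnot p4 \to p3) \lor (\lnot p2 \to ((p3 \land p3) \to p1))), F ((\lnot p2 \to ((p3 \land p3) \to p1)) \lor (\lnot p4 \to p3)).
F ((\lnot p2 \to ((p3 \land p3) \to p1)) \lor (\lnot p4 \to p3)): α-rule — add F (\lnot p2 \to ((p3 \land p3) \to p1)), F (\lnot p4 \to p3).
F (\lnot p2 \to ((p3 \land p3) \to p1)): α-rule — add T \lnot p2, F ((p3 \land p3) \to p1).
F (\lnot p4 \to p3): α-rule — add T \lnot p4, F p3.
F ((p3 \land p3) \to p1): α-rule — add T (p3 \land p3), F p1.
T (p3 \land p3): α-rule — add T p3, T p3.
× closes — contains both p3 and \lnot p3.
All 1 branch closes.
Every branch closed; the formula is unsatisfiable.

Unsatisfiable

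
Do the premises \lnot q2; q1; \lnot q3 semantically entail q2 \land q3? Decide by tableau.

Initial set: {\lnot q2; q1; \lnot q3; \lnot (q2 \land q3)}.
\lnot (q2 \land q3): β-rule — branch into \lnot q2  //  \lnot q3.
  branch 1 (add \lnot q2):
    ○ open, literals {q1=T, q2=F, q3=F}.
  branch 2 (add \lnot q3):
    ○ open, literals {q1=T, q2=F, q3=F}.
0 branches closed, 2 open.
An open branch gives a countermodel: q1=T, q2=F, q3=F (unmentioned atoms arbitrary); the premises hold there but the conclusion fails.

No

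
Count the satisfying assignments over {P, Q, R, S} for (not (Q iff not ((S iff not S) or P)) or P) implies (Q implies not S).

14

Initial set: {((not (Q iff not ((S iff not S) or P)) or P) implies (Q implies not S))}.
((not (Q iff not ((S iff not S) or P)) or P) implies (Q implies not S)): β-rule — branch into not (not (Q iff not ((S iff not S) or P)) or P)  //  (Q implies not S).
  branch 1 (add not (not (Q iff not ((S iff not S) or P)) or P)):
    not (not (Q iff not ((S iff not S) or P)) or P): α-rule — add not not (Q iff not ((S iff not S) or P)), not P.
    not not (Q iff not ((S iff not S) or P)): β-rule — branch into Q, not ((S iff not S) or P)  //  not Q, not not ((S iff not S) or P).
      branch 1.1 (add Q, not ((S iff not S) or P)):
        not ((S iff not S) or P): α-rule — add not (S iff not S), not P.
        not (S iff not S): β-rule — branch into S, not not S  //  not S, not S.
          branch 1.1.1 (add S, not not S):
            ○ open, literals {P=0, Q=1, S=1}.
          branch 1.1.2 (add not S, not S):
            ○ open, literals {P=0, Q=1, S=0}.
      branch 1.2 (add not Q, not not ((S iff not S) or P)):
        not not ((S iff not S) or P): β-rule — branch into (S iff not S)  //  P.
          branch 1.2.1 (add (S iff not S)):
            (S iff not S): β-rule — branch into S, not S  //  not S, not not S.
              branch 1.2.1.1 (add S, not S):
                × closes — contains both S and not S.
              branch 1.2.1.2 (add not S, not not S):
                × closes — contains both S and not S.
          branch 1.2.2 (add P):
            × closes — contains both P and not P.
  branch 2 (add (Q implies not S)):
    (Q implies not S): β-rule — branch into not Q  //  not S.
      branch 2.1 (add not Q):
        ○ open, literals {Q=0}.
      branch 2.2 (add not S):
        ○ open, literals {S=0}.
3 branches closed, 4 open.
Each open branch fixes some atoms; the unmentioned ones are free. Counting distinct full assignments: branch {P=0, Q=1, S=1} (R) contributes 2 new; branch {P=0, Q=1, S=0} (R) contributes 2 new; branch {Q=0} (P, R, S) contributes 8 new; branch {S=0} (P, Q, R) contributes 2 new. Total: 14.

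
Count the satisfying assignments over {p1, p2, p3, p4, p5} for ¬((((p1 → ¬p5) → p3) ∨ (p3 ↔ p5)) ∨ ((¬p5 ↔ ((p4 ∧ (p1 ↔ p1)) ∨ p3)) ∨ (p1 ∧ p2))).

Initial set: {¬((((p1 → ¬p5) → p3) ∨ (p3 ↔ p5)) ∨ ((¬p5 ↔ ((p4 ∧ (p1 ↔ p1)) ∨ p3)) ∨ (p1 ∧ p2)))}.
¬((((p1 → ¬p5) → p3) ∨ (p3 ↔ p5)) ∨ ((¬p5 ↔ ((p4 ∧ (p1 ↔ p1)) ∨ p3)) ∨ (p1 ∧ p2))): α-rule — add ¬(((p1 → ¬p5) → p3) ∨ (p3 ↔ p5)), ¬((¬p5 ↔ ((p4 ∧ (p1 ↔ p1)) ∨ p3)) ∨ (p1 ∧ p2)).
¬(((p1 → ¬p5) → p3) ∨ (p3 ↔ p5)): α-rule — add ¬((p1 → ¬p5) → p3), ¬(p3 ↔ p5).
¬((¬p5 ↔ ((p4 ∧ (p1 ↔ p1)) ∨ p3)) ∨ (p1 ∧ p2)): α-rule — add ¬(¬p5 ↔ ((p4 ∧ (p1 ↔ p1)) ∨ p3)), ¬(p1 ∧ p2).
¬((p1 → ¬p5) → p3): α-rule — add (p1 → ¬p5), ¬p3.
¬(p3 ↔ p5): β-rule — branch into p3, ¬p5  //  ¬p3, p5.
  branch 1 (add p3, ¬p5):
    × closes — contains both p3 and ¬p3.
  branch 2 (add ¬p3, p5):
    ¬(¬p5 ↔ ((p4 ∧ (p1 ↔ p1)) ∨ p3)): β-rule — branch into ¬p5, ¬((p4 ∧ (p1 ↔ p1)) ∨ p3)  //  ¬¬p5, ((p4 ∧ (p1 ↔ p1)) ∨ p3).
      branch 2.1 (add ¬p5, ¬((p4 ∧ (p1 ↔ p1)) ∨ p3)):
        × closes — contains both p5 and ¬p5.
      branch 2.2 (add ¬¬p5, ((p4 ∧ (p1 ↔ p1)) ∨ p3)):
        ¬(p1 ∧ p2): β-rule — branch into ¬p1  //  ¬p2.
          branch 2.2.1 (add ¬p1):
            (p1 → ¬p5): β-rule — branch into ¬p1  //  ¬p5.
              branch 2.2.1.1 (add ¬p1):
                ((p4 ∧ (p1 ↔ p1)) ∨ p3): β-rule — branch into (p4 ∧ (p1 ↔ p1))  //  p3.
                  branch 2.2.1.1.1 (add (p4 ∧ (p1 ↔ p1))):
                    (p4 ∧ (p1 ↔ p1)): α-rule — add p4, (p1 ↔ p1).
                    (p1 ↔ p1): β-rule — branch into p1, p1  //  ¬p1, ¬p1.
                      branch 2.2.1.1.1.1 (add p1, p1):
                        × closes — contains both p1 and ¬p1.
                      branch 2.2.1.1.1.2 (add ¬p1, ¬p1):
                        ○ open, literals {p1=0, p3=0, p4=1, p5=1}.
                  branch 2.2.1.1.2 (add p3):
                    × closes — contains both p3 and ¬p3.
              branch 2.2.1.2 (add ¬p5):
                × closes — contains both p5 and ¬p5.
          branch 2.2.2 (add ¬p2):
            (p1 → ¬p5): β-rule — branch into ¬p1  //  ¬p5.
              branch 2.2.2.1 (add ¬p1):
                ((p4 ∧ (p1 ↔ p1)) ∨ p3): β-rule — branch into (p4 ∧ (p1 ↔ p1))  //  p3.
                  branch 2.2.2.1.1 (add (p4 ∧ (p1 ↔ p1))):
                    (p4 ∧ (p1 ↔ p1)): α-rule — add p4, (p1 ↔ p1).
                    (p1 ↔ p1): β-rule — branch into p1, p1  //  ¬p1, ¬p1.
                      branch 2.2.2.1.1.1 (add p1, p1):
                        × closes — contains both p1 and ¬p1.
                      branch 2.2.2.1.1.2 (add ¬p1, ¬p1):
                        ○ open, literals {p1=0, p2=0, p3=0, p4=1, p5=1}.
                  branch 2.2.2.1.2 (add p3):
                    × closes — contains both p3 and ¬p3.
              branch 2.2.2.2 (add ¬p5):
                × closes — contains both p5 and ¬p5.
8 branches closed, 2 open.
Each open branch fixes some atoms; the unmentioned ones are free. Counting distinct full assignments: branch {p1=0, p3=0, p4=1, p5=1} (p2) contributes 2 new; branch {p1=0, p2=0, p3=0, p4=1, p5=1} (none free) contributes 0 new. Total: 2.

2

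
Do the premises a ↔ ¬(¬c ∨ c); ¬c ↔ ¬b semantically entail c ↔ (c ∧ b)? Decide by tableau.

Initial set: {(a ↔ ¬(¬c ∨ c)); (¬c ↔ ¬b); ¬(c ↔ (c ∧ b))}.
(a ↔ ¬(¬c ∨ c)): β-rule — branch into a, ¬(¬c ∨ c)  //  ¬a, ¬¬(¬c ∨ c).
  branch 1 (add a, ¬(¬c ∨ c)):
    ¬(¬c ∨ c): α-rule — add ¬¬c, ¬c.
    × closes — contains both c and ¬c.
  branch 2 (add ¬a, ¬¬(¬c ∨ c)):
    (¬c ↔ ¬b): β-rule — branch into ¬c, ¬b  //  ¬¬c, ¬¬b.
      branch 2.1 (add ¬c, ¬b):
        ¬(c ↔ (c ∧ b)): β-rule — branch into c, ¬(c ∧ b)  //  ¬c, (c ∧ b).
          branch 2.1.1 (add c, ¬(c ∧ b)):
            × closes — contains both c and ¬c.
          branch 2.1.2 (add ¬c, (c ∧ b)):
            (c ∧ b): α-rule — add c, b.
            × closes — contains both c and ¬c.
      branch 2.2 (add ¬¬c, ¬¬b):
        ¬(c ↔ (c ∧ b)): β-rule — branch into c, ¬(c ∧ b)  //  ¬c, (c ∧ b).
          branch 2.2.1 (add c, ¬(c ∧ b)):
            ¬¬(¬c ∨ c): β-rule — branch into ¬c  //  c.
              branch 2.2.1.1 (add ¬c):
                × closes — contains both c and ¬c.
              branch 2.2.1.2 (add c):
                ¬(c ∧ b): β-rule — branch into ¬c  //  ¬b.
                  branch 2.2.1.2.1 (add ¬c):
                    × closes — contains both c and ¬c.
                  branch 2.2.1.2.2 (add ¬b):
                    × closes — contains both b and ¬b.
          branch 2.2.2 (add ¬c, (c ∧ b)):
            × closes — contains both c and ¬c.
All 7 branches close.
Every branch closed, so the premises entail the conclusion.

Yes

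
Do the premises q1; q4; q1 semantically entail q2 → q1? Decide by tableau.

Initial set: {q1; q4; q1; ¬(q2 → q1)}.
¬(q2 → q1): α-rule — add q2, ¬q1.
× closes — contains both q1 and ¬q1.
All 1 branch closes.
Every branch closed, so the premises entail the conclusion.

Yes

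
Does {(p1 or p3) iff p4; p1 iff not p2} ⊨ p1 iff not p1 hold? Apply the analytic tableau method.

Initial set: {((p1 or p3) iff p4); (p1 iff not p2); not (p1 iff not p1)}.
((p1 or p3) iff p4): β-rule — branch into (p1 or p3), p4  //  not (p1 or p3), not p4.
  branch 1 (add (p1 or p3), p4):
    (p1 iff not p2): β-rule — branch into p1, not p2  //  not p1, not not p2.
      branch 1.1 (add p1, not p2):
        not (p1 iff not p1): β-rule — branch into p1, not not p1  //  not p1, not p1.
          branch 1.1.1 (add p1, not not p1):
            (p1 or p3): β-rule — branch into p1  //  p3.
              branch 1.1.1.1 (add p1):
                ○ open, literals {p1=true, p2=false, p4=true}.
              branch 1.1.1.2 (add p3):
                ○ open, literals {p1=true, p2=false, p3=true, p4=true}.
          branch 1.1.2 (add not p1, not p1):
            × closes — contains both p1 and not p1.
      branch 1.2 (add not p1, not not p2):
        not (p1 iff not p1): β-rule — branch into p1, not not p1  //  not p1, not p1.
          branch 1.2.1 (add p1, not not p1):
            × closes — contains both p1 and not p1.
          branch 1.2.2 (add not p1, not p1):
            (p1 or p3): β-rule — branch into p1  //  p3.
              branch 1.2.2.1 (add p1):
                × closes — contains both p1 and not p1.
              branch 1.2.2.2 (add p3):
                ○ open, literals {p1=false, p2=true, p3=true, p4=true}.
  branch 2 (add not (p1 or p3), not p4):
    not (p1 or p3): α-rule — add not p1, not p3.
    (p1 iff not p2): β-rule — branch into p1, not p2  //  not p1, not not p2.
      branch 2.1 (add p1, not p2):
        × closes — contains both p1 and not p1.
      branch 2.2 (add not p1, not not p2):
        not (p1 iff not p1): β-rule — branch into p1, not not p1  //  not p1, not p1.
          branch 2.2.1 (add p1, not not p1):
            × closes — contains both p1 and not p1.
          branch 2.2.2 (add not p1, not p1):
            ○ open, literals {p1=false, p2=true, p3=false, p4=false}.
5 branches closed, 4 open.
An open branch gives a countermodel: p1=true, p2=false, p4=true (unmentioned atoms arbitrary); the premises hold there but the conclusion fails.

No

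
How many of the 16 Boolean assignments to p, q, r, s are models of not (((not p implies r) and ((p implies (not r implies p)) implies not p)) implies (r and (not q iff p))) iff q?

Initial set: {(not (((not p implies r) and ((p implies (not r implies p)) implies not p)) implies (r and (not q iff p))) iff q)}.
(not (((not p implies r) and ((p implies (not r implies p)) implies not p)) implies (r and (not q iff p))) iff q): β-rule — branch into not (((not p implies r) and ((p implies (not r implies p)) implies not p)) implies (r and (not q iff p))), q  //  not not (((not p implies r) and ((p implies (not r implies p)) implies not p)) implies (r and (not q iff p))), not q.
  branch 1 (add not (((not p implies r) and ((p implies (not r implies p)) implies not p)) implies (r and (not q iff p))), q):
    not (((not p implies r) and ((p implies (not r implies p)) implies not p)) implies (r and (not q iff p))): α-rule — add ((not p implies r) and ((p implies (not r implies p)) implies not p)), not (r and (not q iff p)).
    ((not p implies r) and ((p implies (not r implies p)) implies not p)): α-rule — add (not p implies r), ((p implies (not r implies p)) implies not p).
    not (r and (not q iff p)): β-rule — branch into not r  //  not (not q iff p).
      branch 1.1 (add not r):
        (not p implies r): β-rule — branch into not not p  //  r.
          branch 1.1.1 (add not not p):
            ((p implies (not r implies p)) implies not p): β-rule — branch into not (p implies (not r implies p))  //  not p.
              branch 1.1.1.1 (add not (p implies (not r implies p))):
                not (p implies (not r implies p)): α-rule — add p, not (not r implies p).
                not (not r implies p): α-rule — add not r, not p.
                × closes — contains both p and not p.
              branch 1.1.1.2 (add not p):
                × closes — contains both p and not p.
          branch 1.1.2 (add r):
            × closes — contains both r and not r.
      branch 1.2 (add not (not q iff p)):
        (not p implies r): β-rule — branch into not not p  //  r.
          branch 1.2.1 (add not not p):
            ((p implies (not r implies p)) implies not p): β-rule — branch into not (p implies (not r implies p))  //  not p.
              branch 1.2.1.1 (add not (p implies (not r implies p))):
                not (p implies (not r implies p)): α-rule — add p, not (not r implies p).
                not (not r implies p): α-rule — add not r, not p.
                × closes — contains both p and not p.
              branch 1.2.1.2 (add not p):
                × closes — contains both p and not p.
          branch 1.2.2 (add r):
            ((p implies (not r implies p)) implies not p): β-rule — branch into not (p implies (not r implies p))  //  not p.
              branch 1.2.2.1 (add not (p implies (not r implies p))):
                not (p implies (not r implies p)): α-rule — add p, not (not r implies p).
                not (not r implies p): α-rule — add not r, not p.
                × closes — contains both r and not r.
              branch 1.2.2.2 (add not p):
                not (not q iff p): β-rule — branch into not q, not p  //  not not q, p.
                  branch 1.2.2.2.1 (add not q, not p):
                    × closes — contains both q and not q.
                  branch 1.2.2.2.2 (add not not q, p):
                    × closes — contains both p and not p.
  branch 2 (add not not (((not p implies r) and ((p implies (not r implies p)) implies not p)) implies (r and (not q iff p))), not q):
    not not (((not p implies r) and ((p implies (not r implies p)) implies not p)) implies (r and (not q iff p))): β-rule — branch into not ((not p implies r) and ((p implies (not r implies p)) implies not p))  //  (r and (not q iff p)).
      branch 2.1 (add not ((not p implies r) and ((p implies (not r implies p)) implies not p))):
        not ((not p implies r) and ((p implies (not r implies p)) implies not p)): β-rule — branch into not (not p implies r)  //  not ((p implies (not r implies p)) implies not p).
          branch 2.1.1 (add not (not p implies r)):
            not (not p implies r): α-rule — add not p, not r.
            ○ open, literals {p=F, q=F, r=F}.
          branch 2.1.2 (add not ((p implies (not r implies p)) implies not p)):
            not ((p implies (not r implies p)) implies not p): α-rule — add (p implies (not r implies p)), not not p.
            (p implies (not r implies p)): β-rule — branch into not p  //  (not r implies p).
              branch 2.1.2.1 (add not p):
                × closes — contains both p and not p.
              branch 2.1.2.2 (add (not r implies p)):
                (not r implies p): β-rule — branch into not not r  //  p.
                  branch 2.1.2.2.1 (add not not r):
                    ○ open, literals {p=T, q=F, r=T}.
                  branch 2.1.2.2.2 (add p):
                    ○ open, literals {p=T, q=F}.
      branch 2.2 (add (r and (not q iff p))):
        (r and (not q iff p)): α-rule — add r, (not q iff p).
        (not q iff p): β-rule — branch into not q, p  //  not not q, not p.
          branch 2.2.1 (add not q, p):
            ○ open, literals {p=T, q=F, r=T}.
          branch 2.2.2 (add not not q, not p):
            × closes — contains both q and not q.
10 branches closed, 4 open.
Each open branch fixes some atoms; the unmentioned ones are free. Counting distinct full assignments: branch {p=F, q=F, r=F} (s) contributes 2 new; branch {p=T, q=F, r=T} (s) contributes 2 new; branch {p=T, q=F} (r, s) contributes 2 new; branch {p=T, q=F, r=T} (s) contributes 0 new. Total: 6.

6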